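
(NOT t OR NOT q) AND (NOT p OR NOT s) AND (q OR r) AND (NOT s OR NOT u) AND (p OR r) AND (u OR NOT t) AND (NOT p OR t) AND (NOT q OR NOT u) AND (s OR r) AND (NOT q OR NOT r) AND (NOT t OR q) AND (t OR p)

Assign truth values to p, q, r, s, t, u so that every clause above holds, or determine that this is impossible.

UNSATISFIABLE

Try t = false.
Unit clause (NOT p) forces p = false.
But (p) is also a unit clause — contradiction.
Undo t and try t = true.
Unit clause (NOT q) forces q = false.
But (q) is also a unit clause — contradiction.
Both values of t lead to a conflict.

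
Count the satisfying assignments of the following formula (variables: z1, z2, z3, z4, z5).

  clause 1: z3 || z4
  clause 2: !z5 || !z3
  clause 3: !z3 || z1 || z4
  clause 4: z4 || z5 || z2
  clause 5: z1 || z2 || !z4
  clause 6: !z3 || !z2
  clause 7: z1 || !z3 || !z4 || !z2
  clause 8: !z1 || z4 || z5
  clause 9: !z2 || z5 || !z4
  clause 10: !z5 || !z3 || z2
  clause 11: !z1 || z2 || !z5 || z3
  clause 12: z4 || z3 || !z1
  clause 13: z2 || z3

There are 2^5 = 32 truth assignments over (z1, z2, z3, z4, z5).
Split on z1. With z1 = true, the clauses containing z1 are satisfied and !z1 drops from the rest; 2 of the 2^4 = 16 assignments to the other variables satisfy what remains.
With z1 = false, by the same count on the reduced clause set, 1 assignment works.
Total: 2 + 1 = 3.

3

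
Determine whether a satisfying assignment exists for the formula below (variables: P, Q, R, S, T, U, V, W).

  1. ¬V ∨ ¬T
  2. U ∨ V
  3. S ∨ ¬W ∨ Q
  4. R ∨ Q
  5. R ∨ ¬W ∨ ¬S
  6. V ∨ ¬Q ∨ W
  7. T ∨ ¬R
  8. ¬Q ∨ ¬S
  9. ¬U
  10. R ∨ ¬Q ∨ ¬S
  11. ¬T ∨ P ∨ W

(¬U) alone gives U = False.
(V) alone gives V = True.
(¬T) alone gives T = False.
(¬R) alone gives R = False.
(Q) alone gives Q = True.
(¬S) alone gives S = False.
No clause remains; P, W are free.
A satisfying assignment: P=True; Q=True; R=False; S=False; T=False; U=False; V=True; W=True.

Yes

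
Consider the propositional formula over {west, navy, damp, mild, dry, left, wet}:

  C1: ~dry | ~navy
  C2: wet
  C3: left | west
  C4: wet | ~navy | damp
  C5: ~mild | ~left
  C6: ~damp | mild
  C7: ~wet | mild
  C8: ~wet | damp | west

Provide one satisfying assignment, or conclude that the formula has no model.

From the singleton clause (wet), wet = 1.
From the singleton clause (mild), mild = 1.
From the singleton clause (~left), left = 0.
From the singleton clause (west), west = 1.
Case dry = 1:
From the singleton clause (~navy), navy = 0.
All clauses hold; damp can take either value.

west=1, navy=0, damp=0, mild=1, dry=1, left=0, wet=1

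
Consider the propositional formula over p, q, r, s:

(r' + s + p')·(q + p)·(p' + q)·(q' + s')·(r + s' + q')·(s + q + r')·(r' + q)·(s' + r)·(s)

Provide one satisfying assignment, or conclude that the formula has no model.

UNSATISFIABLE

The clause (s) is unit, so s = 1.
The clause (q') is unit, so q = 0.
The clause (p) is unit, so p = 1.
Now (p') is unsatisfied and unit — conflict.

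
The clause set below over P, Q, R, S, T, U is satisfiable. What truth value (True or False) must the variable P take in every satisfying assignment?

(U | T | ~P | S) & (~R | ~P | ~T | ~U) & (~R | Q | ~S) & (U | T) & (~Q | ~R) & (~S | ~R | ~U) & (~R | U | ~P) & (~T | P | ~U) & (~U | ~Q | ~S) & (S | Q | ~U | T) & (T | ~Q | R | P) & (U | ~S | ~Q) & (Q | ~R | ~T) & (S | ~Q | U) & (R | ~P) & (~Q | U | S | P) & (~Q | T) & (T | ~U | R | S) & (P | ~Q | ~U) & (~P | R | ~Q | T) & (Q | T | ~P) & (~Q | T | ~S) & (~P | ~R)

Suppose P = 1.
The clause (R) is unit, so R = 1.
Now (~R) is unsatisfied and unit — conflict.
So every satisfying assignment has P = False.

False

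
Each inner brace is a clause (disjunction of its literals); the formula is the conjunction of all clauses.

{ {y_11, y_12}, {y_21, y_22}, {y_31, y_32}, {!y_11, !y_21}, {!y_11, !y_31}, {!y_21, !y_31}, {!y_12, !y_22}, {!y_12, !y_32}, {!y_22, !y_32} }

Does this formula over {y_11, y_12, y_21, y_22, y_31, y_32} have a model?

Branch on y_11: set y_11 = true.
The clause (!y_21) is unit, so y_21 = false.
The clause (y_22) is unit, so y_22 = true.
The clause (!y_31) is unit, so y_31 = false.
The clause (y_32) is unit, so y_32 = true.
But (!y_32) is also a unit clause — contradiction.
Undo y_11 and try y_11 = false.
The clause (y_12) is unit, so y_12 = true.
The clause (!y_22) is unit, so y_22 = false.
The clause (y_21) is unit, so y_21 = true.
The clause (!y_31) is unit, so y_31 = false.
The clause (y_32) is unit, so y_32 = true.
But (!y_32) is also a unit clause — contradiction.
Neither y_11 = true nor y_11 = false works.
No assignment satisfies every clause.

No, unsatisfiable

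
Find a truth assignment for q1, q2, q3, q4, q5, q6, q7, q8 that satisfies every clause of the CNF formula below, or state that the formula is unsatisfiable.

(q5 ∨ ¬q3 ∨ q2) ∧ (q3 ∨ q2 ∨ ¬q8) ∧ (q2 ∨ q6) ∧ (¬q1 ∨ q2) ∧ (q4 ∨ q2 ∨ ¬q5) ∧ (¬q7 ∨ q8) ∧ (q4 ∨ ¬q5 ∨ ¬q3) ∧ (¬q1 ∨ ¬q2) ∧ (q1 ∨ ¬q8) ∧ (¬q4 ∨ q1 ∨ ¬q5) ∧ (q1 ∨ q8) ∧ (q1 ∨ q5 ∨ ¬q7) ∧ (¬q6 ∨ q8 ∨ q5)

UNSATISFIABLE

Case q2 = True:
(¬q1) alone gives q1 = False.
(¬q8) alone gives q8 = False.
Now (q8) is unsatisfied and unit — conflict.
That branch fails; take q2 = False instead.
(q6) alone gives q6 = True.
(¬q1) alone gives q1 = False.
(¬q8) alone gives q8 = False.
Now (q8) is unsatisfied and unit — conflict.
Neither q2 = True nor q2 = False works.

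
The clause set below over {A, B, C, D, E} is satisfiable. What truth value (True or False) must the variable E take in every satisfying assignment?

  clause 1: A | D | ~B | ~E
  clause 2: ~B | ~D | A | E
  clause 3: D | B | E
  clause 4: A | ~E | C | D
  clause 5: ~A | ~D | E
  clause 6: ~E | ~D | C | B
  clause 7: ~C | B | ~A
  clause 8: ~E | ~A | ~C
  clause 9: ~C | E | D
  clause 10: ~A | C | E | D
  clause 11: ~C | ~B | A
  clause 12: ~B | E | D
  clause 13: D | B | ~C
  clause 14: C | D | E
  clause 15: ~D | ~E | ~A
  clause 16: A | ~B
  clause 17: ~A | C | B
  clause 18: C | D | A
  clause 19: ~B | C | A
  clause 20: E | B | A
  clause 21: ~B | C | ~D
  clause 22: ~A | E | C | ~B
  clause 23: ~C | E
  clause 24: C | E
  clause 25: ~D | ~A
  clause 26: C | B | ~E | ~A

Suppose E = 0.
(~C) alone gives C = 0.
That conflicts with the unit clause (C).
So every satisfying assignment has E = True.

True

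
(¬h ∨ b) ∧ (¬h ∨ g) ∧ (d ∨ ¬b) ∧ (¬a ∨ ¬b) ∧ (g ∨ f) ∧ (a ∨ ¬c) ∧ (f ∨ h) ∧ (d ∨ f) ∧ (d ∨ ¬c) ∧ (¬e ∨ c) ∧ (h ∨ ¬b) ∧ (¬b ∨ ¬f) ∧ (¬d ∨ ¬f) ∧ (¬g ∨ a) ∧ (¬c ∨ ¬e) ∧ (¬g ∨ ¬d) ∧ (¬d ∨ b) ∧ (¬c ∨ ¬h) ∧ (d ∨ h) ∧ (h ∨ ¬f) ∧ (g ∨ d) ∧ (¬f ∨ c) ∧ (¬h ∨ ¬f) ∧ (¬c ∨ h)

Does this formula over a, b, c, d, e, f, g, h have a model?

No

Branch on h: set h = False.
Unit clause (f) forces f = True.
But (¬f) is also a unit clause — contradiction.
So h must be the other value — set h = True.
Unit clause (b) forces b = True.
Unit clause (g) forces g = True.
Unit clause (d) forces d = True.
But (¬d) is also a unit clause — contradiction.
Either choice for h ends in contradiction.
No assignment satisfies every clause.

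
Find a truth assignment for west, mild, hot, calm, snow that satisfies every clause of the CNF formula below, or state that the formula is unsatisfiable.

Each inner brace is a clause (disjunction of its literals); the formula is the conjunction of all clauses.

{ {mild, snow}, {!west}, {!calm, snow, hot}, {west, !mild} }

From the singleton clause (!west), west = false.
From the singleton clause (!mild), mild = false.
From the singleton clause (snow), snow = true.
No clause remains; hot, calm are free.

west ↦ false, mild ↦ false, hot ↦ false, calm ↦ true, snow ↦ true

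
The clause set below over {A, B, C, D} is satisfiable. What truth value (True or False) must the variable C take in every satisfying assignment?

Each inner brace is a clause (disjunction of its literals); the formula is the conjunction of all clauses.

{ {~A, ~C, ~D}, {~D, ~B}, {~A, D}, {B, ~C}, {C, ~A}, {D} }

False

Suppose C = 1.
The clause (B) is unit, so B = 1.
The clause (~D) is unit, so D = 0.
That conflicts with the unit clause (D).
So every satisfying assignment has C = False.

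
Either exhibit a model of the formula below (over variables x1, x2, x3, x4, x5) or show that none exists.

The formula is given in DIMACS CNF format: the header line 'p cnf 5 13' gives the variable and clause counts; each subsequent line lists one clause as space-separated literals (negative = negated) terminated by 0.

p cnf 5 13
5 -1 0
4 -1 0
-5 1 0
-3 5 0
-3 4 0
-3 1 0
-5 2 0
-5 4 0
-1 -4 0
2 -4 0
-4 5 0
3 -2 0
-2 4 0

x1: False; x2: False; x3: False; x4: False; x5: False

Suppose x5 = False.
From the singleton clause (¬x1), x1 = False.
From the singleton clause (¬x3), x3 = False.
From the singleton clause (¬x4), x4 = False.
From the singleton clause (¬x2), x2 = False.
This assignment satisfies each clause.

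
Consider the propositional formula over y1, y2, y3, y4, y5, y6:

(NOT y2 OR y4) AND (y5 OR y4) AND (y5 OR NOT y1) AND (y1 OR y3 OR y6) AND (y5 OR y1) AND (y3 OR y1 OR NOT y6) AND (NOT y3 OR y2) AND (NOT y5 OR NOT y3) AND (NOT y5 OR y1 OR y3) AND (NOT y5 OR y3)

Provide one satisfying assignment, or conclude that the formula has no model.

Try y2 = false.
Unit clause (NOT y3) forces y3 = false.
Unit clause (NOT y5) forces y5 = false.
Unit clause (y4) forces y4 = true.
Unit clause (NOT y1) forces y1 = false.
But (y1) is also a unit clause — contradiction.
So y2 must be the other value — set y2 = true.
Unit clause (y4) forces y4 = true.
Try y5 = true.
Unit clause (NOT y3) forces y3 = false.
But (y3) is also a unit clause — contradiction.
So y5 must be the other value — set y5 = false.
Unit clause (NOT y1) forces y1 = false.
But (y1) is also a unit clause — contradiction.
Both values of y5 lead to a conflict.
Both values of y2 lead to a conflict.

UNSATISFIABLE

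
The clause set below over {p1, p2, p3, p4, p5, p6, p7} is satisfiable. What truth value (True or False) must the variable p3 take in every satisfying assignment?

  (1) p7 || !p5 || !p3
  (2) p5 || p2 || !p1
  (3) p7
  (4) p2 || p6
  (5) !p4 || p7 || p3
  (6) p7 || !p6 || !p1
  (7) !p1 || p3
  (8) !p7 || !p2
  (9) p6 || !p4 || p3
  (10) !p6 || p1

Suppose p3 = false.
The clause (p7) is unit, so p7 = true.
The clause (!p1) is unit, so p1 = false.
The clause (!p2) is unit, so p2 = false.
The clause (p6) is unit, so p6 = true.
But (!p6) is also a unit clause — contradiction.
So every satisfying assignment has p3 = True.

True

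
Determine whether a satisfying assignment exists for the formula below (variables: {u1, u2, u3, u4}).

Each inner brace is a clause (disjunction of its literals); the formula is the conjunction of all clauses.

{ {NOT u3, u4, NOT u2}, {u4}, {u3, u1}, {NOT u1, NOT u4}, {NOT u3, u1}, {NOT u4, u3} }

Unsatisfiable

From the singleton clause (u4), u4 = true.
From the singleton clause (NOT u1), u1 = false.
From the singleton clause (u3), u3 = true.
That conflicts with the unit clause (NOT u3).
No assignment satisfies every clause.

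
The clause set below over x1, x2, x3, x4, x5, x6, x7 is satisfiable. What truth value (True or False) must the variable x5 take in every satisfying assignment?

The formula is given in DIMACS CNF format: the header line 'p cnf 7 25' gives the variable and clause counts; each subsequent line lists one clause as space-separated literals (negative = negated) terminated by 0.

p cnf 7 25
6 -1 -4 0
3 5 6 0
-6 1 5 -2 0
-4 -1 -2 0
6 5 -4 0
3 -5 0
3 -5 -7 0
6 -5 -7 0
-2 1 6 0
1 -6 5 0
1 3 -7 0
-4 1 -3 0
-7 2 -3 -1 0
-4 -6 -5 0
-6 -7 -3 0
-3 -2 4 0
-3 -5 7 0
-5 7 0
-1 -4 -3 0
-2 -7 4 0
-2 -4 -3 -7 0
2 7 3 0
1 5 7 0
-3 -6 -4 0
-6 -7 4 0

False

Suppose x5 = True.
Unit clause (x3) forces x3 = True.
Unit clause (x7) forces x7 = True.
Unit clause (x6) forces x6 = True.
Now (¬x6) is unsatisfied and unit — conflict.
So every satisfying assignment has x5 = False.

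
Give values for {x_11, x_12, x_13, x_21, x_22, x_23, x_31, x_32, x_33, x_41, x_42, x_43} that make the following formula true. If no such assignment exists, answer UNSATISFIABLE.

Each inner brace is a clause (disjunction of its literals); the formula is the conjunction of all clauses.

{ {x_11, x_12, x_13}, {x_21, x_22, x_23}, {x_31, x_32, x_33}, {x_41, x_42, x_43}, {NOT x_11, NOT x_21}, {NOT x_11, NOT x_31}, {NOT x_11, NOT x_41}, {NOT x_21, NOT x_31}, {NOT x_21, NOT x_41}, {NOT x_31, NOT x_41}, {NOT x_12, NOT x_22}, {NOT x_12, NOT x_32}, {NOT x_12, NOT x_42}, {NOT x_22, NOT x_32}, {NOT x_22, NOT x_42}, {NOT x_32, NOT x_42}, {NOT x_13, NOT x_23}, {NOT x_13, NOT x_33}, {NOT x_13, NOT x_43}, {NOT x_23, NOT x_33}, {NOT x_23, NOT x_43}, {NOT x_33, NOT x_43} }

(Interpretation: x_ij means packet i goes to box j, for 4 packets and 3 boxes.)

Case x_11 = false:
Case x_12 = true:
The clause (NOT x_22) is unit, so x_22 = false.
The clause (NOT x_32) is unit, so x_32 = false.
The clause (NOT x_42) is unit, so x_42 = false.
Case x_21 = true:
The clause (NOT x_31) is unit, so x_31 = false.
The clause (x_33) is unit, so x_33 = true.
The clause (NOT x_41) is unit, so x_41 = false.
The clause (x_43) is unit, so x_43 = true.
But (NOT x_43) is also a unit clause — contradiction.
Backtrack on x_21: now try x_21 = false.
The clause (x_23) is unit, so x_23 = true.
The clause (NOT x_13) is unit, so x_13 = false.
The clause (NOT x_33) is unit, so x_33 = false.
The clause (x_31) is unit, so x_31 = true.
The clause (NOT x_41) is unit, so x_41 = false.
The clause (x_43) is unit, so x_43 = true.
But (NOT x_43) is also a unit clause — contradiction.
Neither x_21 = true nor x_21 = false works.
Backtrack on x_12: now try x_12 = false.
The clause (x_13) is unit, so x_13 = true.
The clause (NOT x_23) is unit, so x_23 = false.
The clause (NOT x_33) is unit, so x_33 = false.
The clause (NOT x_43) is unit, so x_43 = false.
Case x_21 = true:
The clause (NOT x_31) is unit, so x_31 = false.
The clause (x_32) is unit, so x_32 = true.
The clause (NOT x_41) is unit, so x_41 = false.
The clause (x_42) is unit, so x_42 = true.
But (NOT x_42) is also a unit clause — contradiction.
Backtrack on x_21: now try x_21 = false.
The clause (x_22) is unit, so x_22 = true.
The clause (NOT x_32) is unit, so x_32 = false.
The clause (x_31) is unit, so x_31 = true.
The clause (NOT x_41) is unit, so x_41 = false.
The clause (x_42) is unit, so x_42 = true.
But (NOT x_42) is also a unit clause — contradiction.
Neither x_21 = true nor x_21 = false works.
Neither x_12 = true nor x_12 = false works.
Backtrack on x_11: now try x_11 = true.
The clause (NOT x_21) is unit, so x_21 = false.
The clause (NOT x_31) is unit, so x_31 = false.
The clause (NOT x_41) is unit, so x_41 = false.
Case x_22 = true:
The clause (NOT x_12) is unit, so x_12 = false.
The clause (NOT x_32) is unit, so x_32 = false.
The clause (x_33) is unit, so x_33 = true.
The clause (NOT x_42) is unit, so x_42 = false.
The clause (x_43) is unit, so x_43 = true.
But (NOT x_43) is also a unit clause — contradiction.
Backtrack on x_22: now try x_22 = false.
The clause (x_23) is unit, so x_23 = true.
The clause (NOT x_13) is unit, so x_13 = false.
The clause (NOT x_33) is unit, so x_33 = false.
The clause (x_32) is unit, so x_32 = true.
The clause (NOT x_12) is unit, so x_12 = false.
The clause (NOT x_42) is unit, so x_42 = false.
The clause (x_43) is unit, so x_43 = true.
But (NOT x_43) is also a unit clause — contradiction.
Neither x_22 = true nor x_22 = false works.
Neither x_11 = true nor x_11 = false works.

UNSATISFIABLE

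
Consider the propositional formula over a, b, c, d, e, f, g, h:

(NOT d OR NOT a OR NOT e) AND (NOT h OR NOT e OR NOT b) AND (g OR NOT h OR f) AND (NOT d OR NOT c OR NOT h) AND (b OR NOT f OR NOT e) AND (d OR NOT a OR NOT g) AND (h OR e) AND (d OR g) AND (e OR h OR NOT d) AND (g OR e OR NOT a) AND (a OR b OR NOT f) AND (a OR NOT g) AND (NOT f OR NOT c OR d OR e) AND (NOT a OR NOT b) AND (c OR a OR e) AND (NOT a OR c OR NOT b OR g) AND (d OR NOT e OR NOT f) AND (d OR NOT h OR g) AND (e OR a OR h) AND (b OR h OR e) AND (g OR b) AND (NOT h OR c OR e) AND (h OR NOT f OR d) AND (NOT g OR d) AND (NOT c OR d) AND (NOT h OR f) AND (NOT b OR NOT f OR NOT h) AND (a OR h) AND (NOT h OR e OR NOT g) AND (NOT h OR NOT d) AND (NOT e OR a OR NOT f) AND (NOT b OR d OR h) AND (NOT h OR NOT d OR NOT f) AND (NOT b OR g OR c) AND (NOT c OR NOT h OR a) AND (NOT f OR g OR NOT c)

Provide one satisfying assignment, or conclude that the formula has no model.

Case h = true:
Unit clause (f) forces f = true.
Unit clause (NOT b) forces b = false.
Unit clause (NOT e) forces e = false.
Unit clause (a) forces a = true.
Unit clause (g) forces g = true.
But (NOT g) is also a unit clause — contradiction.
So h must be the other value — set h = false.
Unit clause (e) forces e = true.
Unit clause (a) forces a = true.
Unit clause (NOT d) forces d = false.
Unit clause (NOT g) forces g = false.
But (g) is also a unit clause — contradiction.
Neither h = true nor h = false works.

UNSATISFIABLE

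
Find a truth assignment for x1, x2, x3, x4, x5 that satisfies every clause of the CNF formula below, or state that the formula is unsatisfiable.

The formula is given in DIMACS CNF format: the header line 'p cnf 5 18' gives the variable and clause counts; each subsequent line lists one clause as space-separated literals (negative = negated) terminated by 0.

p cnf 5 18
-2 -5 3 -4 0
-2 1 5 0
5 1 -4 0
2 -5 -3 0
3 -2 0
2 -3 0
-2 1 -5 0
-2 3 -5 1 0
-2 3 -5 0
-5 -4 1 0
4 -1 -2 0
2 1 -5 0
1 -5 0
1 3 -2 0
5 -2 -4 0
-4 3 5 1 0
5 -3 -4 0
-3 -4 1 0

x1=True, x2=False, x3=False, x4=False, x5=False

Try x3 = False.
(¬x2) alone gives x2 = False.
Try x1 = True.
Every clause is now satisfied; x4, x5 are unconstrained.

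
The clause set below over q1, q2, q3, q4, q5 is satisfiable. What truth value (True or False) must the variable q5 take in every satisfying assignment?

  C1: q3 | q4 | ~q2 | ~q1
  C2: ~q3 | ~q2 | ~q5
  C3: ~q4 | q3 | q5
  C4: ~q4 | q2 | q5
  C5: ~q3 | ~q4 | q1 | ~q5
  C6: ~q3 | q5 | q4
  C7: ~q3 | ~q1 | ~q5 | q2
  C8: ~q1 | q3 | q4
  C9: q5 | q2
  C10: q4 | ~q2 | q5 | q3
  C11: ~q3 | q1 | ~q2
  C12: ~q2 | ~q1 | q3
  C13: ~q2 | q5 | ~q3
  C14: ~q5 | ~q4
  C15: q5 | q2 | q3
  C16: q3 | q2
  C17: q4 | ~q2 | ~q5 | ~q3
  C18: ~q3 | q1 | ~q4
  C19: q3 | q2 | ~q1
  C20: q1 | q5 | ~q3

True

Suppose q5 = 0.
Unit clause (q2) forces q2 = 1.
Unit clause (~q3) forces q3 = 0.
Unit clause (~q4) forces q4 = 0.
That conflicts with the unit clause (q4).
So every satisfying assignment has q5 = True.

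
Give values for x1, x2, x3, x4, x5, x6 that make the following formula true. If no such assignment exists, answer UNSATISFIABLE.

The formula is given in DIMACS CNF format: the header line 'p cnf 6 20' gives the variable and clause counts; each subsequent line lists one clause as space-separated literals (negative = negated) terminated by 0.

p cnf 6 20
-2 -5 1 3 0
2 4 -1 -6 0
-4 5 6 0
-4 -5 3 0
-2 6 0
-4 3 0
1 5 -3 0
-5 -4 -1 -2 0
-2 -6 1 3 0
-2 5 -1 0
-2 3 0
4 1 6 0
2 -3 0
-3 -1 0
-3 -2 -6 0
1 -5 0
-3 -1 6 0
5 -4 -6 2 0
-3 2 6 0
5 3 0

x1 ↦ True, x2 ↦ False, x3 ↦ False, x4 ↦ False, x5 ↦ True, x6 ↦ False

Branch on x2: set x2 = False.
The clause (¬x3) is unit, so x3 = False.
The clause (¬x4) is unit, so x4 = False.
The clause (x5) is unit, so x5 = True.
The clause (x1) is unit, so x1 = True.
The clause (¬x6) is unit, so x6 = False.
Every clause now holds.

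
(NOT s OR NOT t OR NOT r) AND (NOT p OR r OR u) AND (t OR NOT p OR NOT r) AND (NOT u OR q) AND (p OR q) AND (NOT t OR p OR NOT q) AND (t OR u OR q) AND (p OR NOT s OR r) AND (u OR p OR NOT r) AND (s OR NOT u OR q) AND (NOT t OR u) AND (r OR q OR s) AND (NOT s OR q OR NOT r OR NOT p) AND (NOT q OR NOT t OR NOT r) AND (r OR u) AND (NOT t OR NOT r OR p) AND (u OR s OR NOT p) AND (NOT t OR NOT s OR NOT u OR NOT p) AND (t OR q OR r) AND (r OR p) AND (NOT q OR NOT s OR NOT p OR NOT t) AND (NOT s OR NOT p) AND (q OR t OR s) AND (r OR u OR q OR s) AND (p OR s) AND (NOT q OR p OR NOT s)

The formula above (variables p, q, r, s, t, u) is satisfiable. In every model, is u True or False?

Suppose u = false.
From the singleton clause (NOT t), t = false.
From the singleton clause (q), q = true.
From the singleton clause (r), r = true.
From the singleton clause (NOT p), p = false.
That conflicts with the unit clause (p).
So every satisfying assignment has u = True.

True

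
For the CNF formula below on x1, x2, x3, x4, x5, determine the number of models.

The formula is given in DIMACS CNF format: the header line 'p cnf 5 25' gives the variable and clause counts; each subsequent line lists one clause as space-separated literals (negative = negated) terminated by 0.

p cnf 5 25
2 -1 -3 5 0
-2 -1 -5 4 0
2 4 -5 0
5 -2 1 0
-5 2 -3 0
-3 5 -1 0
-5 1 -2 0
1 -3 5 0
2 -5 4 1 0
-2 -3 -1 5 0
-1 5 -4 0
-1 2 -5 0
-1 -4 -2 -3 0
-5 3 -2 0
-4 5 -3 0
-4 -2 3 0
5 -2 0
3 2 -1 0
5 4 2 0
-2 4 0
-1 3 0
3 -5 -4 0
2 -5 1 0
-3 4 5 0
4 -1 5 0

1

There are 2^5 = 32 truth assignments over (x1, x2, x3, x4, x5).
Split on x5. With x5 = True, the clauses containing x5 are satisfied and ¬x5 drops from the rest; 0 of the 2^4 = 16 assignments to the other variables satisfy what remains.
With x5 = False, by the same count on the reduced clause set, 1 assignment works.
(One model: x1=F, x2=F, x3=F, x4=T, x5=F.)
Total: 0 + 1 = 1.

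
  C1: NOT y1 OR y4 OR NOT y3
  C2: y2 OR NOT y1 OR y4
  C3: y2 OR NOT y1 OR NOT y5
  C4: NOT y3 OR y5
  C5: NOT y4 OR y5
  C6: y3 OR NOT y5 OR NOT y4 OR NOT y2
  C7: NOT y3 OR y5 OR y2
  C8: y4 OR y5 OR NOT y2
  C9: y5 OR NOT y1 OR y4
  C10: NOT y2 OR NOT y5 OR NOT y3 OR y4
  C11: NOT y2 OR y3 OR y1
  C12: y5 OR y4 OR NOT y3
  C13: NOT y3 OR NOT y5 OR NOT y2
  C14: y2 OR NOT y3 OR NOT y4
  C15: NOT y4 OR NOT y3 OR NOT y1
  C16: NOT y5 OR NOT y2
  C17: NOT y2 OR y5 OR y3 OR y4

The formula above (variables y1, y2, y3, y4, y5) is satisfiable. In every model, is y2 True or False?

False

Suppose y2 = true.
The clause (NOT y5) is unit, so y5 = false.
The clause (NOT y3) is unit, so y3 = false.
The clause (NOT y4) is unit, so y4 = false.
Now (y4) is unsatisfied and unit — conflict.
So every satisfying assignment has y2 = False.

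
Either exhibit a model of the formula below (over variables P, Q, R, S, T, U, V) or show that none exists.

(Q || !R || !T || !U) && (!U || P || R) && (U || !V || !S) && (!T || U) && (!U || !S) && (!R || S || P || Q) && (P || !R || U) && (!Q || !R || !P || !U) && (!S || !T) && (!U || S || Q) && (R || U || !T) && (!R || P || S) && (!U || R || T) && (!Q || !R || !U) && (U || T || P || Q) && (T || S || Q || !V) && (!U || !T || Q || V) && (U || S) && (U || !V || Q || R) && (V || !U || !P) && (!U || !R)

Suppose T = true.
Unit clause (U) forces U = true.
Unit clause (!S) forces S = false.
Unit clause (Q) forces Q = true.
Unit clause (!R) forces R = false.
Unit clause (P) forces P = true.
Unit clause (V) forces V = true.
Every clause now holds.

P=true; Q=true; R=false; S=false; T=true; U=true; V=true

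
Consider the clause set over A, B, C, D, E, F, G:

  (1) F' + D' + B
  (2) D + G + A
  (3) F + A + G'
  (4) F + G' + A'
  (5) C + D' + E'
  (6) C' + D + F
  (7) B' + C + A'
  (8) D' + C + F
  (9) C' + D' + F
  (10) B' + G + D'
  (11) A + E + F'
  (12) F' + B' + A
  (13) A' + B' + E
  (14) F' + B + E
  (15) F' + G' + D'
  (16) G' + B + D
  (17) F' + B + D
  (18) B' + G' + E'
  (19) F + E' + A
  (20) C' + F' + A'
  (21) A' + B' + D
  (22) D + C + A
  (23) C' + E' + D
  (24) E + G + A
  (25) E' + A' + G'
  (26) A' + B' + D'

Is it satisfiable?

Case F = 0:
Case A = 1:
The clause (G') is unit, so G = 0.
Case C = 0:
The clause (B') is unit, so B = 0.
The clause (D') is unit, so D = 0.
Every clause is now satisfied; E is unconstrained.
A satisfying assignment: A=1; B=0; C=0; D=0; E=0; F=0; G=0.

Yes, satisfiable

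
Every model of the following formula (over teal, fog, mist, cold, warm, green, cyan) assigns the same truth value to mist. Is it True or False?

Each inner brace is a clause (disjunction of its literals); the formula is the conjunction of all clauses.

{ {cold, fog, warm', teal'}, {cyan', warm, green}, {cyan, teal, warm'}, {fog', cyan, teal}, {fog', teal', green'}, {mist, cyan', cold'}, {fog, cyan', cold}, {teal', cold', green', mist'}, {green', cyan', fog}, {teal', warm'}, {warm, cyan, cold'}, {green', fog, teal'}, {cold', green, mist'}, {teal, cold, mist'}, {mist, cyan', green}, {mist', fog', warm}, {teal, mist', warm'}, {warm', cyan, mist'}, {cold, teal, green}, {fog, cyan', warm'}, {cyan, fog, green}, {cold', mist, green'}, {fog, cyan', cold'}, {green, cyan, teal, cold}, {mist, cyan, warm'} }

Suppose mist = 1.
Try teal = 0.
Unit clause (cold) forces cold = 1.
Unit clause (green) forces green = 1.
Unit clause (warm') forces warm = 0.
Unit clause (cyan) forces cyan = 1.
Unit clause (fog) forces fog = 1.
Now (fog') is unsatisfied and unit — conflict.
So teal must be the other value — set teal = 1.
Unit clause (warm') forces warm = 0.
Unit clause (fog') forces fog = 0.
Unit clause (green') forces green = 0.
Unit clause (cyan') forces cyan = 0.
Now (cyan) is unsatisfied and unit — conflict.
Both values of teal lead to a conflict.
So every satisfying assignment has mist = False.

False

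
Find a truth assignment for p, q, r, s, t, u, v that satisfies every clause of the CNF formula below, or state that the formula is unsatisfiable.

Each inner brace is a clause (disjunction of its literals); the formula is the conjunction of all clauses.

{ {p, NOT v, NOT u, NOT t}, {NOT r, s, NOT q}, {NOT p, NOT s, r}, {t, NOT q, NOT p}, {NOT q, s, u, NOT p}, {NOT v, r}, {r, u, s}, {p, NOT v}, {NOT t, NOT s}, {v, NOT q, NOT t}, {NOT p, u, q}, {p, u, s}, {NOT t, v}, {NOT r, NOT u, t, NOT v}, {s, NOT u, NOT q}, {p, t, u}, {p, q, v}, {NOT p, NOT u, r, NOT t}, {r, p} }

Case v = false:
The clause (NOT t) is unit, so t = false.
Case q = false:
The clause (p) is unit, so p = true.
The clause (u) is unit, so u = true.
Case s = false:
All clauses hold; r can take either value.

p=true; q=false; r=true; s=false; t=false; u=true; v=false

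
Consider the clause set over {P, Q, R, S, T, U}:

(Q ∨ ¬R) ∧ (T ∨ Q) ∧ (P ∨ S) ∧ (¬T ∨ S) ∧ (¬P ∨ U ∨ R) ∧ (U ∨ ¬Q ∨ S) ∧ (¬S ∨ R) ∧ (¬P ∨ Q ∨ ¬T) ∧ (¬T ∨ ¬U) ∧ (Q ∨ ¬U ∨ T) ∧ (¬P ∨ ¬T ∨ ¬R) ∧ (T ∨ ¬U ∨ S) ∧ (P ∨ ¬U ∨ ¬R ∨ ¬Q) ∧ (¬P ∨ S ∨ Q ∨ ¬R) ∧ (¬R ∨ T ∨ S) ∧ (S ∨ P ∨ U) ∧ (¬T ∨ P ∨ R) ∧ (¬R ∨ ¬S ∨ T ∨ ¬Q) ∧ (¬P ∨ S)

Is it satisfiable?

Try Q = True.
Try P = False.
The clause (S) is unit, so S = True.
The clause (R) is unit, so R = True.
The clause (¬U) is unit, so U = False.
The clause (T) is unit, so T = True.
Every clause now holds.
A satisfying assignment: P=False, Q=True, R=True, S=True, T=True, U=False.

Yes, satisfiable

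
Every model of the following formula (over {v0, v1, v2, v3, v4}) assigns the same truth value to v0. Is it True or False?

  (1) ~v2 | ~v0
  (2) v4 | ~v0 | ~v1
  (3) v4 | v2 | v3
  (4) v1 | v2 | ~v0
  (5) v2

Suppose v0 = 1.
(~v2) alone gives v2 = 0.
Now (v2) is unsatisfied and unit — conflict.
So every satisfying assignment has v0 = False.

False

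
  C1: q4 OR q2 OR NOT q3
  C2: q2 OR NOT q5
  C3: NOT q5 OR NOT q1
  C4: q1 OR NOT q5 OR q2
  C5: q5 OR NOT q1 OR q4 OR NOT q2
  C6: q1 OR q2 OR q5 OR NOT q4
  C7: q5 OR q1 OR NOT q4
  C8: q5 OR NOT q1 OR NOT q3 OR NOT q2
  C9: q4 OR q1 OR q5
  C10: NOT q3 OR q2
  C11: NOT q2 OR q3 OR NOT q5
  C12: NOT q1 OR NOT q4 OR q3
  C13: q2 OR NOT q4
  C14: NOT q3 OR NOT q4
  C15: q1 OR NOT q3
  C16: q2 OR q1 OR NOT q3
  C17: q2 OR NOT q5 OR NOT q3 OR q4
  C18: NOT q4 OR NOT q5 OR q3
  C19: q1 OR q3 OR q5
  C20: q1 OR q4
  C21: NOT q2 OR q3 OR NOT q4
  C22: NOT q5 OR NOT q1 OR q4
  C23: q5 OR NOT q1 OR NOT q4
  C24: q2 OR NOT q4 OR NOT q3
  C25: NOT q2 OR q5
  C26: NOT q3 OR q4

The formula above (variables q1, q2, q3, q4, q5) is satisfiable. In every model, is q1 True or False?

True

Suppose q1 = false.
The clause (NOT q3) is unit, so q3 = false.
The clause (q5) is unit, so q5 = true.
The clause (q2) is unit, so q2 = true.
That conflicts with the unit clause (NOT q2).
So every satisfying assignment has q1 = True.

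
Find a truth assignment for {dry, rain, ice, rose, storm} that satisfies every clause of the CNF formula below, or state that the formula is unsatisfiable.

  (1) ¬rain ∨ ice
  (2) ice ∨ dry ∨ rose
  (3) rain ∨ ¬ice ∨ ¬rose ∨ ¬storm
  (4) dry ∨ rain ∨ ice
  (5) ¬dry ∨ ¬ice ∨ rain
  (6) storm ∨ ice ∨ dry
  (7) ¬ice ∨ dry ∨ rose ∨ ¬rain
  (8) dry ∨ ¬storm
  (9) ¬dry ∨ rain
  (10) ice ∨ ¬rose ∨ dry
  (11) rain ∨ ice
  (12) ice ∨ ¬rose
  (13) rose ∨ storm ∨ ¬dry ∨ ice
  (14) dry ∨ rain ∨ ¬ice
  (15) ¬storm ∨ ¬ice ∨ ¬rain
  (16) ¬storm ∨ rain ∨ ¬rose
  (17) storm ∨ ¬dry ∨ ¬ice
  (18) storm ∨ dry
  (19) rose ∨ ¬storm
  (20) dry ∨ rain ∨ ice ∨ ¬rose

Branch on rain: set rain = False.
(¬dry) alone gives dry = False.
(ice) alone gives ice = True.
Now (¬ice) is unsatisfied and unit — conflict.
That branch fails; take rain = True instead.
(ice) alone gives ice = True.
(¬storm) alone gives storm = False.
(¬dry) alone gives dry = False.
Now (dry) is unsatisfied and unit — conflict.
Neither rain = True nor rain = False works.

UNSATISFIABLE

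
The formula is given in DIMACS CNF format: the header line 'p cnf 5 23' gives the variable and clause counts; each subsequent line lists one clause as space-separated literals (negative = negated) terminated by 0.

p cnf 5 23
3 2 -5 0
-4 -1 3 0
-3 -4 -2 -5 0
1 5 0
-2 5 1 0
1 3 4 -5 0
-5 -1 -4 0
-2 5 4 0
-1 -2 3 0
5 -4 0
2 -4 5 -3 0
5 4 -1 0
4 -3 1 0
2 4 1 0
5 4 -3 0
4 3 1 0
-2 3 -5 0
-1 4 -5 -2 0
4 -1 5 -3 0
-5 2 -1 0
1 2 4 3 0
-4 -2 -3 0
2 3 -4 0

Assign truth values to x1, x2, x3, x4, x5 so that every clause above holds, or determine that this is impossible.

x1=False, x2=False, x3=True, x4=True, x5=True

Try x1 = False.
From the singleton clause (x5), x5 = True.
Try x3 = True.
From the singleton clause (x4), x4 = True.
From the singleton clause (¬x2), x2 = False.
All clauses are satisfied.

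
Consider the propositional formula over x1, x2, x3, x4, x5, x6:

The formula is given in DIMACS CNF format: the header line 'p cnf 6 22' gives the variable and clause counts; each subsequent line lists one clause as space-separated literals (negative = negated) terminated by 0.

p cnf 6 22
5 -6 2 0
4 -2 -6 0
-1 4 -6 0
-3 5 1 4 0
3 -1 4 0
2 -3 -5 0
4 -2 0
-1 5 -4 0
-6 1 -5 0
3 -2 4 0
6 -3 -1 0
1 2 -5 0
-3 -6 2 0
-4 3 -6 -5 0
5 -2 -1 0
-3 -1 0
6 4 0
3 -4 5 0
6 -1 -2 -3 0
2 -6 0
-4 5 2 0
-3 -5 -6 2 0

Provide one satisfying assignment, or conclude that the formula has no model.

Case x4 = True:
Case x1 = False:
Case x6 = False:
Case x2 = True:
Case x3 = True:
Every clause is now satisfied; x5 is unconstrained.

x1 ↦ False, x2 ↦ True, x3 ↦ True, x4 ↦ True, x5 ↦ False, x6 ↦ False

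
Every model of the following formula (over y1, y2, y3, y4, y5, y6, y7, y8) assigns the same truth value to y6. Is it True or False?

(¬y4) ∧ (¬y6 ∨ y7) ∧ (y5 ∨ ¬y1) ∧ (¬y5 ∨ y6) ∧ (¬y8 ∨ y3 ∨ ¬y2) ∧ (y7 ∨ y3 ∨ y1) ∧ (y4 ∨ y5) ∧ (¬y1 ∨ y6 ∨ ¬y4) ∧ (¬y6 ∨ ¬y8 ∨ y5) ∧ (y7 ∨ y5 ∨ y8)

True

Suppose y6 = False.
From the singleton clause (¬y4), y4 = False.
From the singleton clause (¬y5), y5 = False.
Now (y5) is unsatisfied and unit — conflict.
So every satisfying assignment has y6 = True.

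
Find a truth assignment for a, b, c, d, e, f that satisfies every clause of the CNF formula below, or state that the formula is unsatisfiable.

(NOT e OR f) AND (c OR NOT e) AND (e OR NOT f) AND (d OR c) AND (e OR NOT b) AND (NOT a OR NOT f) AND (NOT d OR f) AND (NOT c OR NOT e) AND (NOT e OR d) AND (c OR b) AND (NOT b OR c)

Try e = false.
From the singleton clause (NOT f), f = false.
From the singleton clause (NOT b), b = false.
From the singleton clause (NOT d), d = false.
From the singleton clause (c), c = true.
Every clause is now satisfied; a is unconstrained.

a=false,  b=false,  c=true,  d=false,  e=false,  f=false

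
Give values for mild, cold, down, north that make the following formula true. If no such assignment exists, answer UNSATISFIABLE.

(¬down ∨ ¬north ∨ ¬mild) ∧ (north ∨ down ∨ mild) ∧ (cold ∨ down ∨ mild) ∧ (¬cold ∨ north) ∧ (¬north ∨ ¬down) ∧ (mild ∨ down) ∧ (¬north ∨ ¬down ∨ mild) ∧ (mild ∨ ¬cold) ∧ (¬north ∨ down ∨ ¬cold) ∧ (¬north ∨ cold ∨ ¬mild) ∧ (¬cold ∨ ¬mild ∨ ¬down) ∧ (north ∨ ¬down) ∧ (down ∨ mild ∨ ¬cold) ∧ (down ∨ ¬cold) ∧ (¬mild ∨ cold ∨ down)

Suppose cold = False.
Suppose down = True.
(¬north) alone gives north = False.
That conflicts with the unit clause (north).
That branch fails; take down = False instead.
(mild) alone gives mild = True.
That conflicts with the unit clause (¬mild).
Both values of down lead to a conflict.
That branch fails; take cold = True instead.
(north) alone gives north = True.
(¬down) alone gives down = False.
That conflicts with the unit clause (down).
Both values of cold lead to a conflict.

UNSATISFIABLE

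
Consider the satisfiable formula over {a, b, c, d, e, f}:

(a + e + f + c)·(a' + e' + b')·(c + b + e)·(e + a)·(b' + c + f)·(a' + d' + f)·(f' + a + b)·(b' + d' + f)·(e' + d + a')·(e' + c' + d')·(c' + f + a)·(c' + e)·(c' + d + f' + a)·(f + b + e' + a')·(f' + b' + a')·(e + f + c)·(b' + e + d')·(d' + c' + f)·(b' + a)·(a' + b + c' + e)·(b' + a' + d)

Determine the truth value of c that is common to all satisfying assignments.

False

Suppose c = 1.
The clause (e) is unit, so e = 1.
The clause (d') is unit, so d = 0.
The clause (a') is unit, so a = 0.
The clause (f) is unit, so f = 1.
Now (f') is unsatisfied and unit — conflict.
So every satisfying assignment has c = False.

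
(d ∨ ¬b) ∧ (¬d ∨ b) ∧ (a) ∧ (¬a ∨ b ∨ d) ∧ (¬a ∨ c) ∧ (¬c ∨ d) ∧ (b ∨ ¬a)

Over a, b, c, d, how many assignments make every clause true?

1

There are 2^4 = 16 truth assignments over (a, b, c, d).
Check each against the 7 clauses (columns in the order a, b, c, d):
  F F F F  ✗ fails (a)
  F F F T  ✗ fails (¬d ∨ b)
  F F T F  ✗ fails (a)
  F F T T  ✗ fails (¬d ∨ b)
  F T F F  ✗ fails (d ∨ ¬b)
  F T F T  ✗ fails (a)
  F T T F  ✗ fails (d ∨ ¬b)
  F T T T  ✗ fails (a)
  T F F F  ✗ fails (¬a ∨ b ∨ d)
  T F F T  ✗ fails (¬d ∨ b)
  T F T F  ✗ fails (¬a ∨ b ∨ d)
  T F T T  ✗ fails (¬d ∨ b)
  T T F F  ✗ fails (d ∨ ¬b)
  T T F T  ✗ fails (¬a ∨ c)
  T T T F  ✗ fails (d ∨ ¬b)
  T T T T  ✓ satisfies all
1 of the 16 rows is a model.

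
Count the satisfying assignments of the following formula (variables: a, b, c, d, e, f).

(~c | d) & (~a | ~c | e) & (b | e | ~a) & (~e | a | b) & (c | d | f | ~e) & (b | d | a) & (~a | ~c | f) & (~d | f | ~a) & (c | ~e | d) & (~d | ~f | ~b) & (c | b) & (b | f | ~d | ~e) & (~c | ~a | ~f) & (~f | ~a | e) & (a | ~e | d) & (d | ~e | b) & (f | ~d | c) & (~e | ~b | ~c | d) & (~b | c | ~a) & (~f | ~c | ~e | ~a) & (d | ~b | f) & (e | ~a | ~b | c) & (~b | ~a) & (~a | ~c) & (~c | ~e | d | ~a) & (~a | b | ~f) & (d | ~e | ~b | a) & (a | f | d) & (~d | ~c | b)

3

There are 2^6 = 64 truth assignments over (a, b, c, d, e, f).
Split on e. With e = 1, the clauses containing e are satisfied and ~e drops from the rest; 1 of the 2^5 = 32 assignments to the other variables satisfy what remains.
With e = 0, by the same count on the reduced clause set, 2 assignments work.
Total: 1 + 2 = 3.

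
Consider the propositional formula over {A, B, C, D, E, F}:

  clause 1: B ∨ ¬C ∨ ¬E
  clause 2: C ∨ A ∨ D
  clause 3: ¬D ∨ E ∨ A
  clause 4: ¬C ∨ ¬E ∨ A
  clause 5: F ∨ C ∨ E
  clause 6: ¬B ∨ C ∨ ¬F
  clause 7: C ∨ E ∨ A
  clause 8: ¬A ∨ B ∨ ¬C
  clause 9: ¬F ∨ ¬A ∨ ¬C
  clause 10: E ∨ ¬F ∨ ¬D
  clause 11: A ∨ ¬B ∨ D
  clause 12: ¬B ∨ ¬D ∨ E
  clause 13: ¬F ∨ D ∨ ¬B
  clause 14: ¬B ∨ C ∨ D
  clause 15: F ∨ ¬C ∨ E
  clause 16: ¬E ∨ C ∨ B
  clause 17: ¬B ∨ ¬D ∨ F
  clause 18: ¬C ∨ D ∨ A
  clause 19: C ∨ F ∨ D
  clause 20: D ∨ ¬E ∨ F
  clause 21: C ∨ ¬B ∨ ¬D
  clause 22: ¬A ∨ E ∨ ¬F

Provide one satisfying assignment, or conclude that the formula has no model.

Suppose B = True.
Suppose C = True.
Suppose E = False.
(¬D) alone gives D = False.
(A) alone gives A = True.
(¬F) alone gives F = False.
Now (F) is unsatisfied and unit — conflict.
That branch fails; take E = True instead.
(A) alone gives A = True.
(¬F) alone gives F = False.
(¬D) alone gives D = False.
Now (D) is unsatisfied and unit — conflict.
Both values of E lead to a conflict.
That branch fails; take C = False instead.
(¬F) alone gives F = False.
(E) alone gives E = True.
(D) alone gives D = True.
Now (¬D) is unsatisfied and unit — conflict.
Both values of C lead to a conflict.
That branch fails; take B = False instead.
Suppose C = False.
(¬E) alone gives E = False.
(F) alone gives F = True.
(A) alone gives A = True.
Now (¬A) is unsatisfied and unit — conflict.
That branch fails; take C = True instead.
(¬E) alone gives E = False.
(¬A) alone gives A = False.
(¬D) alone gives D = False.
Now (D) is unsatisfied and unit — conflict.
Both values of C lead to a conflict.
Both values of B lead to a conflict.

UNSATISFIABLE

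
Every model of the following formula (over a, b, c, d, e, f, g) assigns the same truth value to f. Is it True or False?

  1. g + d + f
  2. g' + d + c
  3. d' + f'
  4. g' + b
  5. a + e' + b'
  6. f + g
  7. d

Suppose f = 1.
From the singleton clause (d'), d = 0.
But (d) is also a unit clause — contradiction.
So every satisfying assignment has f = False.

False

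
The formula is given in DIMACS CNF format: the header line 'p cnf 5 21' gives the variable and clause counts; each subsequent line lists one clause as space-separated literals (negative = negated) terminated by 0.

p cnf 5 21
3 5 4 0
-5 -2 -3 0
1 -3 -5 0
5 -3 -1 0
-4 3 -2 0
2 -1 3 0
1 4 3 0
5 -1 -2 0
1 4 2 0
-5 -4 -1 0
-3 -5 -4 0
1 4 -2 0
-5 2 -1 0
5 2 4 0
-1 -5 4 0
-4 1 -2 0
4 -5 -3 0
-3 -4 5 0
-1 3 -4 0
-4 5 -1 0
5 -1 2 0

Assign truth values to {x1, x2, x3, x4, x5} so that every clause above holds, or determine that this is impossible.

Case x3 = False:
Case x5 = True:
Case x4 = True:
(¬x2) alone gives x2 = False.
(¬x1) alone gives x1 = False.
All clauses are satisfied.

x1: False,  x2: False,  x3: False,  x4: True,  x5: True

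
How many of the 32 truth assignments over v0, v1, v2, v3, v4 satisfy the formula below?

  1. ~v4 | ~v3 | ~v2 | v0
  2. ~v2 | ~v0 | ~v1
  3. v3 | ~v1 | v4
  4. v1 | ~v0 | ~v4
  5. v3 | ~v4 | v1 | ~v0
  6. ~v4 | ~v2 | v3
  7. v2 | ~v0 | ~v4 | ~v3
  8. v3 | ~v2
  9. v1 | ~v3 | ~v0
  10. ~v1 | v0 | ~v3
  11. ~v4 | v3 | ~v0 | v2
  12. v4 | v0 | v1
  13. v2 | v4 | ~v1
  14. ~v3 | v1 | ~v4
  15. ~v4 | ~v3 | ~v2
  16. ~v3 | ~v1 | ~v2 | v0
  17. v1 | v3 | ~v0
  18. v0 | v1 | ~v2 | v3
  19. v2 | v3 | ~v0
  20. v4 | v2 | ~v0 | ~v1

2

There are 2^5 = 32 truth assignments over (v0, v1, v2, v3, v4).
Split on v4. With v4 = 1, the clauses containing v4 are satisfied and ~v4 drops from the rest; 2 of the 2^4 = 16 assignments to the other variables satisfy what remains.
With v4 = 0, by the same count on the reduced clause set, 0 assignments work.
Total: 2 + 0 = 2.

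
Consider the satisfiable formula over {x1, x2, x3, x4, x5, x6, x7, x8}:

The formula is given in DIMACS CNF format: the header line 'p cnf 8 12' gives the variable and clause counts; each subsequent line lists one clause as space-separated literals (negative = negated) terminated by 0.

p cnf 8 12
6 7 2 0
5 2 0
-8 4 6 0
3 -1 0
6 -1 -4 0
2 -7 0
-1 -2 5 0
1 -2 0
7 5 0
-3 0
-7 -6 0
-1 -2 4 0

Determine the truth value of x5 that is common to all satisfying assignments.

True

Suppose x5 = False.
From the singleton clause (x2), x2 = True.
From the singleton clause (¬x1), x1 = False.
But (x1) is also a unit clause — contradiction.
So every satisfying assignment has x5 = True.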